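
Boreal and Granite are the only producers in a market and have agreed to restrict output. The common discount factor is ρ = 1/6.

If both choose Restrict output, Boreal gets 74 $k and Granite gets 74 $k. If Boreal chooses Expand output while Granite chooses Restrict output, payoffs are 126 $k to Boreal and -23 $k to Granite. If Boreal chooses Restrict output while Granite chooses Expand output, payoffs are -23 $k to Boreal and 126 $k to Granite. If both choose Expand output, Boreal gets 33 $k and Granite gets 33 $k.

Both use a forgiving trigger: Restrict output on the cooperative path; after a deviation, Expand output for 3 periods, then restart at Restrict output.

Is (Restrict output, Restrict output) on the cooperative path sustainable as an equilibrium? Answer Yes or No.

No

A one-shot deviation gives 126 now, then 33 for 3 periods, then back to 74.
Gain from deviating: (126−74) today; loss: (74−33) in each of the next 3 periods.
No-deviation condition: (74−33)(ρ+…+ρ^3) ≥ 126−74, i.e. ρ+…+ρ^3 ≥ 52/41.
At ρ = 1/6: ρ+…+ρ^3 = 0.1991 < 1.2683.
So cooperation is not sustainable.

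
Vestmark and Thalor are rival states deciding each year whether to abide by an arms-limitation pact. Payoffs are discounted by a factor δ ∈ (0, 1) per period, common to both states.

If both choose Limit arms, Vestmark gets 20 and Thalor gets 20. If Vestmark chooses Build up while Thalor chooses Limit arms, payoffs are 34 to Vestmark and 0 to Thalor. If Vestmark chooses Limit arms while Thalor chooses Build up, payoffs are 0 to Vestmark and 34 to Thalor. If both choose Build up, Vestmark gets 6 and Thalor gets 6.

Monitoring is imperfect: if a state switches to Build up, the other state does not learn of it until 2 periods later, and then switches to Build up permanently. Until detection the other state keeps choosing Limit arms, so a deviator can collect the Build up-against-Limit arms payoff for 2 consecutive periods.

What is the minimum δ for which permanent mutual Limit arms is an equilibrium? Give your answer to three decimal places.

The best deviation is to choose Build up for all 2 undetected periods, earning 34 each, then 6 forever once detected.
Deviation value: 34(1−δ^2)/(1−δ) + 6δ^2/(1−δ); cooperation value: 20/(1−δ).
IC: 20 ≥ 34(1−δ^2) + 6δ^2 = 34 − 28δ^2.
So δ^2 ≥ 14/28 = 1/2, giving δ ≥ (1/2)^(1/2) ≈ 0.707.

0.707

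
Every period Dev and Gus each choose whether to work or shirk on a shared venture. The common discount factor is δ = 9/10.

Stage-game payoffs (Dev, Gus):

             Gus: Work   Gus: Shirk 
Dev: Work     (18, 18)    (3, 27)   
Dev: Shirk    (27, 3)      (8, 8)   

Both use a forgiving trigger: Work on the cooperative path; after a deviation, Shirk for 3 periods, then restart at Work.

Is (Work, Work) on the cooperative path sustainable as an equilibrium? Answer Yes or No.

Yes

A one-shot deviation gives 27 now, then 8 for 3 periods, then back to 18.
Gain from deviating: (27−18) today; loss: (18−8) in each of the next 3 periods.
No-deviation condition: (18−8)(δ+…+δ^3) ≥ 27−18, i.e. δ+…+δ^3 ≥ 9/10.
At δ = 9/10: δ+…+δ^3 = 2.4390 ≥ 0.9000.
So cooperation is sustainable.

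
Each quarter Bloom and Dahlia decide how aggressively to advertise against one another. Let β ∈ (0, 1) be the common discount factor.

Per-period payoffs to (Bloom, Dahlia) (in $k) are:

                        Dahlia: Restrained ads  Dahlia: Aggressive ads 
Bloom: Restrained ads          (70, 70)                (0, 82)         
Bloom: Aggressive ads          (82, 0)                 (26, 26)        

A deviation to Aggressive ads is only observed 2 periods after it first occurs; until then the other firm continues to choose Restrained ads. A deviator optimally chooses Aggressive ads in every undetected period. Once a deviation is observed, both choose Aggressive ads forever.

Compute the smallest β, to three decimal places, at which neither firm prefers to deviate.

0.463

Deviating for the 2 undetected periods gains 82−70 = 12 per period over cooperation, then loses 70−26 = 44 per period forever once punishment starts.
Gain: 12(1 + β + … + β^1); loss: 44·β^2/(1−β).
No profitable deviation ⇔ 12(1−β^2) ≤ 44·β^2, i.e. β^2 ≥ 12/(12+44) = 3/14.
Hence β ≥ (3/14)^(1/2) ≈ 0.463.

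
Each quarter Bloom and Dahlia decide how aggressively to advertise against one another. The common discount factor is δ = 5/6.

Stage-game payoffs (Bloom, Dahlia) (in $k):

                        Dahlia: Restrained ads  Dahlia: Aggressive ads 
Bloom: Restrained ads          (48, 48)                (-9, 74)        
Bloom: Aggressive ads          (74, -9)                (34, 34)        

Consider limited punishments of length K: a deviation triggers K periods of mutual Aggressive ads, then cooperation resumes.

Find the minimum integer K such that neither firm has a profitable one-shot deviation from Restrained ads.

IC: δ(1−δ^K)/(1−δ) ≥ (74−48)/(48−34) = 13/7.
With δ = 5/6: need 1 − δ^K ≥ 13/7·(1−5/6)/(5/6), i.e. δ^K ≤ 0.6286.
Since (5/6)^2 = 0.6944 and (5/6)^3 = 0.5787, the smallest such K is 3.

3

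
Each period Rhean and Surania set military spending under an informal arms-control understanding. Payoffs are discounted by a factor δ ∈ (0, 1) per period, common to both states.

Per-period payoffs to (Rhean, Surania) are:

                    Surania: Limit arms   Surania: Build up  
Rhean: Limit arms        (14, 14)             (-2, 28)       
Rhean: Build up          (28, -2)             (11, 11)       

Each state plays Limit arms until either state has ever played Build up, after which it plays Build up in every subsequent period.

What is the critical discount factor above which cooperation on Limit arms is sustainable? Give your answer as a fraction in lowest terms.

Cooperation forever yields 14 each period: 14/(1−δ).
Deviating yields 28 once, then 11 forever: 28 + 11δ/(1−δ).
No profitable deviation requires 14/(1−δ) ≥ 28 + 11δ/(1−δ).
Multiplying by (1−δ): 14 ≥ 28(1−δ) + 11δ = 28 − 17δ.
So 17δ ≥ 14, i.e. δ ≥ 14/17.

14/17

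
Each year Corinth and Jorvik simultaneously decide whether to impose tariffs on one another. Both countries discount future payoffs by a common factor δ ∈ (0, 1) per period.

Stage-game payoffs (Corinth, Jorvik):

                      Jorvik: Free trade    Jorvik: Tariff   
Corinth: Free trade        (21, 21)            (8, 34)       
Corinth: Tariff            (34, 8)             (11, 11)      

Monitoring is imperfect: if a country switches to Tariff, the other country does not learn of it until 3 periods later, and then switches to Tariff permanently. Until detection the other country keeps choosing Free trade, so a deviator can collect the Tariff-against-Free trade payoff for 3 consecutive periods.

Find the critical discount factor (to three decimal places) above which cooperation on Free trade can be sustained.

Deviating for the 3 undetected periods gains 34−21 = 13 per period over cooperation, then loses 21−11 = 10 per period forever once punishment starts.
Gain: 13(1 + δ + … + δ^2); loss: 10·δ^3/(1−δ).
No profitable deviation ⇔ 13(1−δ^3) ≤ 10·δ^3, i.e. δ^3 ≥ 13/(13+10) = 13/23.
Hence δ ≥ (13/23)^(1/3) ≈ 0.827.

0.827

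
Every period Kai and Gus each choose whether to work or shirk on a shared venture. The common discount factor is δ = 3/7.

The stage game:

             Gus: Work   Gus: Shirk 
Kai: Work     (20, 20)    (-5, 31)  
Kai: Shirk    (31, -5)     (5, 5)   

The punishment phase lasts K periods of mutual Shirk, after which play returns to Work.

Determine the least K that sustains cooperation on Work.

5

No profitable deviation requires (20−5)(δ+…+δ^K) ≥ 31−20, i.e. δ+…+δ^K ≥ 11/15 ≈ 0.7333.
With δ = 3/7, the partial sums are K=1: 0.4286, K=2: 0.6122, K=3: 0.6910, K=4: 0.7247, K=5: 0.7392.
K = 5 is the first length at which the sum reaches 0.7333.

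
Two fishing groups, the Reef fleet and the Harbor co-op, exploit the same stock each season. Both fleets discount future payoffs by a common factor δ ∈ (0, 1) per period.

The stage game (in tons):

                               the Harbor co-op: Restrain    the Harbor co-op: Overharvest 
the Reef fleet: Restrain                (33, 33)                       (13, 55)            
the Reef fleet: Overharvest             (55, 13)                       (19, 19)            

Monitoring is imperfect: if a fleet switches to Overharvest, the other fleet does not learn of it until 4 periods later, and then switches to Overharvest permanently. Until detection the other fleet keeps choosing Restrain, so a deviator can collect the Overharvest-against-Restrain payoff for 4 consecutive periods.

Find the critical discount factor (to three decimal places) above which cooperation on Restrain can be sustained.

The best deviation is to choose Overharvest for all 4 undetected periods, earning 55 each, then 19 forever once detected.
Deviation value: 55(1−δ^4)/(1−δ) + 19δ^4/(1−δ); cooperation value: 33/(1−δ).
IC: 33 ≥ 55(1−δ^4) + 19δ^4 = 55 − 36δ^4.
So δ^4 ≥ 22/36 = 11/18, giving δ ≥ (11/18)^(1/4) ≈ 0.884.

0.884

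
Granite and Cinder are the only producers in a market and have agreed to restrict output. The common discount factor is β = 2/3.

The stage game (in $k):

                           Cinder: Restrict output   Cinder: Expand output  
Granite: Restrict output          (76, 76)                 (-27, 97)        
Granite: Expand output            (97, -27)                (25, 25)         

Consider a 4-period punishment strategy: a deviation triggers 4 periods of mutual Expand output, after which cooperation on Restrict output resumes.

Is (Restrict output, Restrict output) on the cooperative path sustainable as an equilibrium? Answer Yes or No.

Yes

A one-shot deviation gives 97 now, then 25 for 4 periods, then back to 76.
Gain from deviating: (97−76) today; loss: (76−25) in each of the next 4 periods.
No-deviation condition: (76−25)(β+…+β^4) ≥ 97−76, i.e. β+…+β^4 ≥ 7/17.
At β = 2/3: β+…+β^4 = 1.6049 ≥ 0.4118.
So cooperation is sustainable.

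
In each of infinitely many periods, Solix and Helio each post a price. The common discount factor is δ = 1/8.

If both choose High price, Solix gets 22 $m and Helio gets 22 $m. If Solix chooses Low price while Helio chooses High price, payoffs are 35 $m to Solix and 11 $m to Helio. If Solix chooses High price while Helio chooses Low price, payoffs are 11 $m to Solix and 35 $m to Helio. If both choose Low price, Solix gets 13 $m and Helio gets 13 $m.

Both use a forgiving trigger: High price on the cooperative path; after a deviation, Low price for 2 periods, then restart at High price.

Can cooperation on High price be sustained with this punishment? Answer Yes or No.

A one-shot deviation gives 35 now, then 13 for 2 periods, then back to 22.
Gain from deviating: (35−22) today; loss: (22−13) in each of the next 2 periods.
No-deviation condition: (22−13)(δ+…+δ^2) ≥ 35−22, i.e. δ+…+δ^2 ≥ 13/9.
At δ = 1/8: δ+…+δ^2 = 0.1406 < 1.4444.
So cooperation is not sustainable.

No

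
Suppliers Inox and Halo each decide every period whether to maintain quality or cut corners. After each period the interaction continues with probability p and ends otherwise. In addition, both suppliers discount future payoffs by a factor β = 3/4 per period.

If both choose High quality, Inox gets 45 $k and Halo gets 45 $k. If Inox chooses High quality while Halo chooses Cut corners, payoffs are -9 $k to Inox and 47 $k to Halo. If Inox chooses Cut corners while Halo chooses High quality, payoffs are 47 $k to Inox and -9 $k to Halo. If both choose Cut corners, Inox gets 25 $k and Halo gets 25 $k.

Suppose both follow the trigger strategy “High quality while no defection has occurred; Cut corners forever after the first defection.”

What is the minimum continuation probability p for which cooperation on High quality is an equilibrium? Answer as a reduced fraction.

Expected continuation weight on next period's payoff is β·p = 3/4·p, which plays the role of the discount factor.
Cooperation requires 3/4·p ≥ (47−45)/(47−25) = 1/11, hence p ≥ 4/33.

4/33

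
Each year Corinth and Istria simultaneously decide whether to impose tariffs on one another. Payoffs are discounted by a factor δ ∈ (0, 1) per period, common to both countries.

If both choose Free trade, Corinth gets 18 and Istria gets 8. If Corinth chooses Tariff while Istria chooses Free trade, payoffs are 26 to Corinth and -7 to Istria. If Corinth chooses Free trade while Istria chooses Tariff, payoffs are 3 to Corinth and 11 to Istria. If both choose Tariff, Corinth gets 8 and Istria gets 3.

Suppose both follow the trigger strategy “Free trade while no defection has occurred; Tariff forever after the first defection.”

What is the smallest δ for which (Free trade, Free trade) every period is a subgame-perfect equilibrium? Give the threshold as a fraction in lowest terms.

4/9

For Corinth: deviation gain 26−18 = 8, per-period punishment loss 18−8 = 10. IC gives δ ≥ 8/18 = 4/9.
For Istria: gain 3, loss 5 per period, so δ ≥ 3/8.
The tighter constraint is Corinth's, so cooperation needs δ ≥ 4/9.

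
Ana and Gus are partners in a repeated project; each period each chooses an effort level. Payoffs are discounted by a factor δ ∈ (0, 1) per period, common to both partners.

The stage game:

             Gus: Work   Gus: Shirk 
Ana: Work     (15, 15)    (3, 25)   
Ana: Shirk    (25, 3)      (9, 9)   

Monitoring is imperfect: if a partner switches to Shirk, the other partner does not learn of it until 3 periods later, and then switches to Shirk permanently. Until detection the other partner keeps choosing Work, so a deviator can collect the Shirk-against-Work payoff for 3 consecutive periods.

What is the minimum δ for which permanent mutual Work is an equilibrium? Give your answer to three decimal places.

The best deviation is to choose Shirk for all 3 undetected periods, earning 25 each, then 9 forever once detected.
Deviation value: 25(1−δ^3)/(1−δ) + 9δ^3/(1−δ); cooperation value: 15/(1−δ).
IC: 15 ≥ 25(1−δ^3) + 9δ^3 = 25 − 16δ^3.
So δ^3 ≥ 10/16 = 5/8, giving δ ≥ (5/8)^(1/3) ≈ 0.855.

0.855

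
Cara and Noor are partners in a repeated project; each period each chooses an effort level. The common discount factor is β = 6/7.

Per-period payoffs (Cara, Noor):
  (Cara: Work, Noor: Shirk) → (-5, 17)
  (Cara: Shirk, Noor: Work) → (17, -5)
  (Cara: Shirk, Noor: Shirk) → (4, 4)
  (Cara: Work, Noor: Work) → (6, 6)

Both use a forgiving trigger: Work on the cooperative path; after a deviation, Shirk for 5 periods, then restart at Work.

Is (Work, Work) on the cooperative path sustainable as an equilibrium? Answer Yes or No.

No

A one-shot deviation gives 17 now, then 4 for 5 periods, then back to 6.
Gain from deviating: (17−6) today; loss: (6−4) in each of the next 5 periods.
No-deviation condition: (6−4)(β+…+β^5) ≥ 17−6, i.e. β+…+β^5 ≥ 11/2.
At β = 6/7: β+…+β^5 = 3.2240 < 5.5000.
So cooperation is not sustainable.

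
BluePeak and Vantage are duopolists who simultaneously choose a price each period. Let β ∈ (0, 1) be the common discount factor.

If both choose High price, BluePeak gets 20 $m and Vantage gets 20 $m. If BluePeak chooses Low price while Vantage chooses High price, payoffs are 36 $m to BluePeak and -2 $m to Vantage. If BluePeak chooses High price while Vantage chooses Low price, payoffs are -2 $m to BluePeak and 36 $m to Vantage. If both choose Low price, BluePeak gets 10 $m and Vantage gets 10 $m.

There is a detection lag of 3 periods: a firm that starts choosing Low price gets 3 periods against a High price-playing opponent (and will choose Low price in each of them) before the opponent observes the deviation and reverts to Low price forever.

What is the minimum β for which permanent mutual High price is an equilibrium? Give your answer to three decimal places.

The best deviation is to choose Low price for all 3 undetected periods, earning 36 each, then 10 forever once detected.
Deviation value: 36(1−β^3)/(1−β) + 10β^3/(1−β); cooperation value: 20/(1−β).
IC: 20 ≥ 36(1−β^3) + 10β^3 = 36 − 26β^3.
So β^3 ≥ 16/26 = 8/13, giving β ≥ (8/13)^(1/3) ≈ 0.851.

0.851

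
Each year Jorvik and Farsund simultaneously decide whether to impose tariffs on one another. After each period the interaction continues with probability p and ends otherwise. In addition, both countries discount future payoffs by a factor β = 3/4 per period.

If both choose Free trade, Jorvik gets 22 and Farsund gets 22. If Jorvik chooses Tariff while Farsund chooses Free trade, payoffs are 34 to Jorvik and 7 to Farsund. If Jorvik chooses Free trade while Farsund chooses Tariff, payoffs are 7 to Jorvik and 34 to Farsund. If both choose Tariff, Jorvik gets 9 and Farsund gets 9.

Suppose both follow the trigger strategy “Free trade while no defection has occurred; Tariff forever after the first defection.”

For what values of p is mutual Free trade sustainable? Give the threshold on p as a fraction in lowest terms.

With continuation probability p and discount β, the effective per-period discount factor is βp.
Grim-trigger IC: βp ≥ (34−22)/(34−9) = 12/25.
So p ≥ (12/25)/(3/4) = 16/25.

16/25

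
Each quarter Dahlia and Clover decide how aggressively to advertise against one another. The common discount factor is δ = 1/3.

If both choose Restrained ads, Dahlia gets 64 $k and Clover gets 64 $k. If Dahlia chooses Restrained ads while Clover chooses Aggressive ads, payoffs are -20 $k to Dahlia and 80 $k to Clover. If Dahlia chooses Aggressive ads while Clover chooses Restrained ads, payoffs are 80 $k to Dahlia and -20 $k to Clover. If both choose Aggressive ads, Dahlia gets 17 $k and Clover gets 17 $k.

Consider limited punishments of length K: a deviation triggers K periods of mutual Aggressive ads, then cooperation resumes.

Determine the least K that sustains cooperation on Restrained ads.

2

Need Σ_{k=1}^{K} δ^k ≥ (80−64)/(64−17) = 0.3404 at δ = 1/3.
At K = 1 the sum is 0.3333 < 0.3404; at K = 2 it is 0.4444 ≥ 0.3404.
So the minimum punishment length is K = 2.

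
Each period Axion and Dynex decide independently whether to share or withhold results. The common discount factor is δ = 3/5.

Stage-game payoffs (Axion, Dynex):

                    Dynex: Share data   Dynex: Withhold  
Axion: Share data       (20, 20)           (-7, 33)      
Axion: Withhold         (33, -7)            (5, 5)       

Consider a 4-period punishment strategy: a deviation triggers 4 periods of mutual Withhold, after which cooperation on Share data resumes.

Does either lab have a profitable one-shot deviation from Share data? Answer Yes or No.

IC: δ+…+δ^4 ≥ (33−20)/(20−5) = 13/15.
At δ = 3/5: partial sum = 1.3056 ≥ 0.8667. Cooperation sustainable.

No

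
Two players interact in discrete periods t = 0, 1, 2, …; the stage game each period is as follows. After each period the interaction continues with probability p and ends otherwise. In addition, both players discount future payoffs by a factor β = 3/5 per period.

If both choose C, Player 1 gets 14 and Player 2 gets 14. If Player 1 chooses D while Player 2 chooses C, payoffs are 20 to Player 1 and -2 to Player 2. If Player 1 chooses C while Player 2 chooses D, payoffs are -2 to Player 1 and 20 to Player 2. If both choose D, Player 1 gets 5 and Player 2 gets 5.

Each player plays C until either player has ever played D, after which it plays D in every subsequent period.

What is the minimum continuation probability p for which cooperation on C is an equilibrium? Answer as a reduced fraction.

2/3

With continuation probability p and discount β, the effective per-period discount factor is βp.
Grim-trigger IC: βp ≥ (20−14)/(20−5) = 2/5.
So p ≥ (2/5)/(3/5) = 2/3.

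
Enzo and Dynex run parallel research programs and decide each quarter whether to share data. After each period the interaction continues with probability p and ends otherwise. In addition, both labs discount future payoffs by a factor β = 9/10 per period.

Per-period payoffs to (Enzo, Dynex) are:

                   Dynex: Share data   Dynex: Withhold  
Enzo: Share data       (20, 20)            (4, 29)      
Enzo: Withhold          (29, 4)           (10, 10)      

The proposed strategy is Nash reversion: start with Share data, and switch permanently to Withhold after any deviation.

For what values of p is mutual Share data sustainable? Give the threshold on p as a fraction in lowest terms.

Expected continuation weight on next period's payoff is β·p = 9/10·p, which plays the role of the discount factor.
Cooperation requires 9/10·p ≥ (29−20)/(29−10) = 9/19, hence p ≥ 10/19.

10/19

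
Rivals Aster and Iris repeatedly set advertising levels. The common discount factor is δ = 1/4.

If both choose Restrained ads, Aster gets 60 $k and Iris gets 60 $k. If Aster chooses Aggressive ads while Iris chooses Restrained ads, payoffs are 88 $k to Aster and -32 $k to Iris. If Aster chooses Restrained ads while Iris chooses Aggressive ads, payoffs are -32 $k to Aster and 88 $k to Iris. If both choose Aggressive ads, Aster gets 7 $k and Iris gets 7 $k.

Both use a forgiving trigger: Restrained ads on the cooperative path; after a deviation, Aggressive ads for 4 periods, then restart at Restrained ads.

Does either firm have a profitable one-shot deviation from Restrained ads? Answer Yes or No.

Yes

IC: δ+…+δ^4 ≥ (88−60)/(60−7) = 28/53.
At δ = 1/4: partial sum = 0.3320 < 0.5283. Cooperation not sustainable.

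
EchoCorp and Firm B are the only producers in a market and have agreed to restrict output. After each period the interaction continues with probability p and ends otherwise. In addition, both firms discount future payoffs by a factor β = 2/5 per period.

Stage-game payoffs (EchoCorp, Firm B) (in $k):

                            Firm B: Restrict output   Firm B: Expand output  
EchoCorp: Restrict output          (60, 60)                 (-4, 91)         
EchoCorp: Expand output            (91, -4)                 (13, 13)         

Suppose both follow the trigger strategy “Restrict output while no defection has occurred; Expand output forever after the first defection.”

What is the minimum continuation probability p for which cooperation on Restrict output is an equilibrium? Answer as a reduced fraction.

155/156

Expected continuation weight on next period's payoff is β·p = 2/5·p, which plays the role of the discount factor.
Cooperation requires 2/5·p ≥ (91−60)/(91−13) = 31/78, hence p ≥ 155/156.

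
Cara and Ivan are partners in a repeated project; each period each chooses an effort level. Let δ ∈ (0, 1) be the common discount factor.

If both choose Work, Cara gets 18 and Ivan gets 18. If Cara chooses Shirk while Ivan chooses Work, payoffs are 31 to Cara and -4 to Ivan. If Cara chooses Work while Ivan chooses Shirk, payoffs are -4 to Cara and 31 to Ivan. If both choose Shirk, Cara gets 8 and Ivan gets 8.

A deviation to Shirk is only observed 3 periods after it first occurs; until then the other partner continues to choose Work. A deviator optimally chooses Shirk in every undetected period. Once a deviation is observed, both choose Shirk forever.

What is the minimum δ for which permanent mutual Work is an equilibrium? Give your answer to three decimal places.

0.827

The best deviation is to choose Shirk for all 3 undetected periods, earning 31 each, then 8 forever once detected.
Deviation value: 31(1−δ^3)/(1−δ) + 8δ^3/(1−δ); cooperation value: 18/(1−δ).
IC: 18 ≥ 31(1−δ^3) + 8δ^3 = 31 − 23δ^3.
So δ^3 ≥ 13/23, giving δ ≥ (13/23)^(1/3) ≈ 0.827.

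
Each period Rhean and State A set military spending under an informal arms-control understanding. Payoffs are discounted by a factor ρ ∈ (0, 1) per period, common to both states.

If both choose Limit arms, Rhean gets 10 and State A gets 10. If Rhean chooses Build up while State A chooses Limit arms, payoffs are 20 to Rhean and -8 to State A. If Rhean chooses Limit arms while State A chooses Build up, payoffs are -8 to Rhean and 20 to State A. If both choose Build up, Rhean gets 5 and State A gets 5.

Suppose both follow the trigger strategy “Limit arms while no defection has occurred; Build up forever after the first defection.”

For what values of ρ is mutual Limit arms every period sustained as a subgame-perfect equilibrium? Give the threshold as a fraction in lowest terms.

2/3

One-period gain from deviating is 20 − 10 = 10. The loss is 10 − 5 = 5 in every subsequent period, with present value 5·ρ/(1−ρ).
Deviation is unprofitable when 5·ρ/(1−ρ) ≥ 10, i.e. ρ/(1−ρ) ≥ 2.
Equivalently ρ ≥ 10/(10+5) = 2/3.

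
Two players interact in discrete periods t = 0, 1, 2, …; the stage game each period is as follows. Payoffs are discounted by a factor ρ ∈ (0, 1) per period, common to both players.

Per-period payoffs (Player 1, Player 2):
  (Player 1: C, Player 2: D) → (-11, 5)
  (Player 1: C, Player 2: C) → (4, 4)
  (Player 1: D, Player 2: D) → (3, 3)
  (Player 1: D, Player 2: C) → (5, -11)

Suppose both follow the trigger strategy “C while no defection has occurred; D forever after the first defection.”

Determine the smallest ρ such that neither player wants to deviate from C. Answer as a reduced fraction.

Cooperation forever yields 4 each period: 4/(1−ρ).
Deviating yields 5 once, then 3 forever: 5 + 3ρ/(1−ρ).
No profitable deviation requires 4/(1−ρ) ≥ 5 + 3ρ/(1−ρ).
Multiplying by (1−ρ): 4 ≥ 5(1−ρ) + 3ρ = 5 − 2ρ.
So 2ρ ≥ 1, i.e. ρ ≥ 1/2.

1/2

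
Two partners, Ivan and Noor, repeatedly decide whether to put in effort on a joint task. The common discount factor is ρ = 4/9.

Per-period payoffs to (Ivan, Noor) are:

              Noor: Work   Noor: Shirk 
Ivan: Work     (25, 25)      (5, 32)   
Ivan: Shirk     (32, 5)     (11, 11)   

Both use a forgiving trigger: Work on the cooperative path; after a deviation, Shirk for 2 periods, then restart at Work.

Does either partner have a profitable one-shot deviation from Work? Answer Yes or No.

No

Comparing payoff streams over the 3 periods until play realigns: cooperate → 25(1+ρ+…+ρ^2); deviate → 32 + 11(ρ+…+ρ^2).
Cooperation is sustained iff (25−11)(ρ+…+ρ^2) ≥ 32−25.
ρ+…+ρ^2 = 4/9·(1−(4/9)^2)/(1−4/9) = 0.6420, and (32−25)/(25−11) = 0.5000.
0.6420 ≥ 0.5000, so cooperation is sustainable.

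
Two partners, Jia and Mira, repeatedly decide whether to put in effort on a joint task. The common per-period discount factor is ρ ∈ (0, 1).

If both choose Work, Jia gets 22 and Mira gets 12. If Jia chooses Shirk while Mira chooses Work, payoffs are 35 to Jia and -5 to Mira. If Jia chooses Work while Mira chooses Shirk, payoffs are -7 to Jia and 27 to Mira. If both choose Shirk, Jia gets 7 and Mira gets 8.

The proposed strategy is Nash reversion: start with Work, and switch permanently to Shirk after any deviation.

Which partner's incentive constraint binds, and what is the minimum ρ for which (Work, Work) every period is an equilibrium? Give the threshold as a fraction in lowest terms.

Jia's threshold: (35−22)/(35−7) = 13/28.
Mira's threshold: (27−12)/(27−8) = 15/19.
13/28 < 15/19, so Mira binds and ρ* = 15/19.

Mira; ρ ≥ 15/19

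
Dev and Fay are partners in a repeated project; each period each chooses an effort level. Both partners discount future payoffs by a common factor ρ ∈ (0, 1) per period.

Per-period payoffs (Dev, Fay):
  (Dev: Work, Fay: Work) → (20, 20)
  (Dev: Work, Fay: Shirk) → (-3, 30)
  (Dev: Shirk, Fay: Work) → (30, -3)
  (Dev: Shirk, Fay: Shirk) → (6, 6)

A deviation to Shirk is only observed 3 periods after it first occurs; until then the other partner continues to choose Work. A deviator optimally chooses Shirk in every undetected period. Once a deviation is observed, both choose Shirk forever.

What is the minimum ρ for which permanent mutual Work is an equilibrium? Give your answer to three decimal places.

Deviating for the 3 undetected periods gains 30−20 = 10 per period over cooperation, then loses 20−6 = 14 per period forever once punishment starts.
Gain: 10(1 + ρ + … + ρ^2); loss: 14·ρ^3/(1−ρ).
No profitable deviation ⇔ 10(1−ρ^3) ≤ 14·ρ^3, i.e. ρ^3 ≥ 10/(10+14) = 5/12.
Hence ρ ≥ (5/12)^(1/3) ≈ 0.747.

0.747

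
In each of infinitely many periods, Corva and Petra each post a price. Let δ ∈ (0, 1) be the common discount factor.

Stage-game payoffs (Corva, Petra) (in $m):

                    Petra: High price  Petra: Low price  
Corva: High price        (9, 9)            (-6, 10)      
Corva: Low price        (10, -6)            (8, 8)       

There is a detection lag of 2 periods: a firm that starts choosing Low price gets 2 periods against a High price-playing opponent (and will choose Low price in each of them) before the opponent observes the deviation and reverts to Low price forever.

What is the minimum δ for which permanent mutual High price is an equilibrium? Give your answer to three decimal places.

0.707

A deviator earns 10 for 2 periods, then 8 forever; cooperating earns 9 forever. Multiplying the IC by (1−δ):
9 ≥ 10(1−δ^2) + 8δ^2, so 2·δ^2 ≥ 1 and δ^2 ≥ 1/2.
δ ≥ (1/2)^(1/2) ≈ 0.707.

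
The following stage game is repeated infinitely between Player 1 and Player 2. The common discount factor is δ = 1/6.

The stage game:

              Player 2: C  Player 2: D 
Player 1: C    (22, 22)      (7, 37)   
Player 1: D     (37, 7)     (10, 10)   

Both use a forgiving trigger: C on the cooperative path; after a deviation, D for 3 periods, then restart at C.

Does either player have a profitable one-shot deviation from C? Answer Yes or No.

Yes

IC: δ+…+δ^3 ≥ (37−22)/(22−10) = 5/4.
At δ = 1/6: partial sum = 0.1991 < 1.2500. Cooperation not sustainable.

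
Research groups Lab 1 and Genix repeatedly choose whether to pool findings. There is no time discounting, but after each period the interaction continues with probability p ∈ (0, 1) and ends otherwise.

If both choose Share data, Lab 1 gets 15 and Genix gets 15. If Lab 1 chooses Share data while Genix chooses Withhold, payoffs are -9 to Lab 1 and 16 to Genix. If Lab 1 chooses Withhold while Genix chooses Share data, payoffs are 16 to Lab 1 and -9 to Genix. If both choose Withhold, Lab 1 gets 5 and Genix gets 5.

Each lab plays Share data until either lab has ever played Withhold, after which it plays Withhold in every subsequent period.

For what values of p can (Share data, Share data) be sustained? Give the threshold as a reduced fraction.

Expected cooperation value is 15 + p·15 + p²·15 + … = 15/(1−p); deviation gives 16 + p·5/(1−p).
15 ≥ 16(1−p) + 5p ⇒ 11p ≥ 1 ⇒ p ≥ 1/11.

1/11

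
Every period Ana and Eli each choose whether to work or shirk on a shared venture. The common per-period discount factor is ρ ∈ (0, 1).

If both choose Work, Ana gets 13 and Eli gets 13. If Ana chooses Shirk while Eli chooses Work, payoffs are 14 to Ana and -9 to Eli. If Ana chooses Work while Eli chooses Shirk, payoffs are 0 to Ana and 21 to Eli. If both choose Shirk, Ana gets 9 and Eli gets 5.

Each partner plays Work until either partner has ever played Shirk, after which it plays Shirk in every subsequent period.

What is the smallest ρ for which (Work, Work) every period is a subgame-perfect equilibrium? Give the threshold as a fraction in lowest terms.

1/2

Ana's threshold: (14−13)/(14−9) = 1/5.
Eli's threshold: (21−13)/(21−5) = 1/2.
1/5 < 1/2, so Eli binds and ρ* = 1/2.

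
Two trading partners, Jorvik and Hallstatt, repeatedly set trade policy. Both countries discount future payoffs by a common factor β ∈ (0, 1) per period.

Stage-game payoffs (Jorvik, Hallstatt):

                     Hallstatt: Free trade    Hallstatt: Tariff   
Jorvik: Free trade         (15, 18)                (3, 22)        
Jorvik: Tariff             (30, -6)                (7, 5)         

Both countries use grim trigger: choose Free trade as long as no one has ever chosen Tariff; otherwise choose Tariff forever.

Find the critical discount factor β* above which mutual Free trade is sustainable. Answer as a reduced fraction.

15/23

Jorvik: cooperation gives 15 each period; deviation gives 30 once then 7 forever.
  15/(1−β) ≥ 30 + 7β/(1−β) ⇒ β ≥ 15/23.
Hallstatt: cooperation gives 18 each period; deviation gives 22 once then 5 forever.
  β ≥ 4/17.
Both must hold, so the binding constraint is Jorvik's: β ≥ 15/23.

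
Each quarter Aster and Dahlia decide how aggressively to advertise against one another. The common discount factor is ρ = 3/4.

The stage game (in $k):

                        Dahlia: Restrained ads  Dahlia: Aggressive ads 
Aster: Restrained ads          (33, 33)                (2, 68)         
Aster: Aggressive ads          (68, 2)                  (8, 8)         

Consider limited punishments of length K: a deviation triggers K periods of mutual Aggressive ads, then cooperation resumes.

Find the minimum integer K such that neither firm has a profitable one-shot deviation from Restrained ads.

3

Need Σ_{k=1}^{K} ρ^k ≥ (68−33)/(33−8) = 1.4000 at ρ = 3/4.
At K = 2 the sum is 1.3125 < 1.4000; at K = 3 it is 1.7344 ≥ 1.4000.
So the minimum punishment length is K = 3.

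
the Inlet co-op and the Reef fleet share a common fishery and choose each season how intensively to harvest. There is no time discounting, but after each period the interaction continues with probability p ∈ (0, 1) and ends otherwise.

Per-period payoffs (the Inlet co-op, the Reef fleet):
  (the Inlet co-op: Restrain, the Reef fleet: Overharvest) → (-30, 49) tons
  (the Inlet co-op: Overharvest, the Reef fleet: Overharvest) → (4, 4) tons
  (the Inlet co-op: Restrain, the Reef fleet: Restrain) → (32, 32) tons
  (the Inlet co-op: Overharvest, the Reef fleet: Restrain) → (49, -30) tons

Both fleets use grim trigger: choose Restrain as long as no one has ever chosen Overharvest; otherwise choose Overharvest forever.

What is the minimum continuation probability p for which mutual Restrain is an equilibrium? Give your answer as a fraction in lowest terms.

With no time discounting, the continuation probability p plays the role of the discount factor.
Grim-trigger IC: 32/(1−p) ≥ 49 + 4p/(1−p) ⇒ p ≥ (49−32)/(49−4) = 17/45.

17/45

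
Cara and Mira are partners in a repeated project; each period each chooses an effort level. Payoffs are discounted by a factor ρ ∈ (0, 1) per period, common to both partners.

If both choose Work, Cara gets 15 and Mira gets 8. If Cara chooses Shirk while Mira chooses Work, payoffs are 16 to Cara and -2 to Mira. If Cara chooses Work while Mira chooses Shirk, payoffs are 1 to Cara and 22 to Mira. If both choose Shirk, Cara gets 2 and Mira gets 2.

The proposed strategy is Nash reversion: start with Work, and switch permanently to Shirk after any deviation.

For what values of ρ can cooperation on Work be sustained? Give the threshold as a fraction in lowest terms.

7/10

For Cara: deviation gain 16−15 = 1, per-period punishment loss 15−2 = 13. IC gives ρ ≥ 1/14.
For Mira: gain 14, loss 6 per period, so ρ ≥ 14/20 = 7/10.
The tighter constraint is Mira's, so cooperation needs ρ ≥ 7/10.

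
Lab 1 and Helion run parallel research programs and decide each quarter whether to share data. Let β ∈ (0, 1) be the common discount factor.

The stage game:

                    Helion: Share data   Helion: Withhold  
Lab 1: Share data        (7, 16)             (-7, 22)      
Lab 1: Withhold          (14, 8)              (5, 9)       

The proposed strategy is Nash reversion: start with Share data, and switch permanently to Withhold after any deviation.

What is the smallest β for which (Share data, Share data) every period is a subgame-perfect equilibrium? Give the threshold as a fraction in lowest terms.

7/9

For Lab 1: deviation gain 14−7 = 7, per-period punishment loss 7−5 = 2. IC gives β ≥ 7/9.
For Helion: gain 6, loss 7 per period, so β ≥ 6/13.
The tighter constraint is Lab 1's, so cooperation needs β ≥ 7/9.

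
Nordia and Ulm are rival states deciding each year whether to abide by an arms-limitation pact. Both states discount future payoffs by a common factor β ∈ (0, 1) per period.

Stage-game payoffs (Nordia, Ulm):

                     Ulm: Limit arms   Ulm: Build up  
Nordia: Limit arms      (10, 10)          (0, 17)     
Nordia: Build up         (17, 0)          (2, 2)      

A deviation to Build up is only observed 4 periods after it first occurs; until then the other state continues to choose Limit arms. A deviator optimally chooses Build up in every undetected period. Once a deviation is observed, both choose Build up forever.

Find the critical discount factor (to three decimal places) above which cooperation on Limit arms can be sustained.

0.827

The best deviation is to choose Build up for all 4 undetected periods, earning 17 each, then 2 forever once detected.
Deviation value: 17(1−β^4)/(1−β) + 2β^4/(1−β); cooperation value: 10/(1−β).
IC: 10 ≥ 17(1−β^4) + 2β^4 = 17 − 15β^4.
So β^4 ≥ 7/15, giving β ≥ (7/15)^(1/4) ≈ 0.827.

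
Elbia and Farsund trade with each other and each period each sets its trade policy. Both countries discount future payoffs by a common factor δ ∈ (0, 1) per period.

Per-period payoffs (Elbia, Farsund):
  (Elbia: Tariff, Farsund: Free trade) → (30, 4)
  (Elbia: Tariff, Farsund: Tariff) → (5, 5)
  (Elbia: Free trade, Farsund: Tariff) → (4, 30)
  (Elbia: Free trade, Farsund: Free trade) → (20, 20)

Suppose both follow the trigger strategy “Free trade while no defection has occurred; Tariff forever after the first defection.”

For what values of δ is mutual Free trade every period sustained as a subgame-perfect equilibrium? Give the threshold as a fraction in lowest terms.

One-period gain from deviating is 30 − 20 = 10. The loss is 20 − 5 = 15 in every subsequent period, with present value 15·δ/(1−δ).
Deviation is unprofitable when 15·δ/(1−δ) ≥ 10, i.e. δ/(1−δ) ≥ 2/3.
Equivalently δ ≥ 10/(10+15) = 2/5.

2/5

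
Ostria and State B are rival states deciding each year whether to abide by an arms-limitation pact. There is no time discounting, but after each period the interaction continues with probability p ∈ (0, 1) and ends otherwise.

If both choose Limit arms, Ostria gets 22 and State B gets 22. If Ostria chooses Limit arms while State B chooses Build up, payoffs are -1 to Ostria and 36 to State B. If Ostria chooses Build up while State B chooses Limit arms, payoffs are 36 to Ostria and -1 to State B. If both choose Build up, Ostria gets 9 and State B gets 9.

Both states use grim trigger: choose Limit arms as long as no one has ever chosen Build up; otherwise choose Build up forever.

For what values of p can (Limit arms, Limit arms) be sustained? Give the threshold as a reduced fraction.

Expected cooperation value is 22 + p·22 + p²·22 + … = 22/(1−p); deviation gives 36 + p·9/(1−p).
22 ≥ 36(1−p) + 9p ⇒ 27p ≥ 14 ⇒ p ≥ 14/27.

14/27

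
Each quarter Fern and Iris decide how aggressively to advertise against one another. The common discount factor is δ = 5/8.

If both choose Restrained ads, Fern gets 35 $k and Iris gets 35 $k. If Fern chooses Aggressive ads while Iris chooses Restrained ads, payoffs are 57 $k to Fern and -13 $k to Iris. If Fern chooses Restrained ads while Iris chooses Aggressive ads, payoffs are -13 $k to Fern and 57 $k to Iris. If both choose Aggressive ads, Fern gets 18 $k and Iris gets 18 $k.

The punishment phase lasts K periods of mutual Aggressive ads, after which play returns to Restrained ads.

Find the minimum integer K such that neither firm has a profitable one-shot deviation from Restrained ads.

No profitable deviation requires (35−18)(δ+…+δ^K) ≥ 57−35, i.e. δ+…+δ^K ≥ 22/17 ≈ 1.2941.
With δ = 5/8, the partial sums are K=1: 0.6250, K=2: 1.0156, K=3: 1.2598, K=4: 1.4124.
K = 4 is the first length at which the sum reaches 1.2941.

4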